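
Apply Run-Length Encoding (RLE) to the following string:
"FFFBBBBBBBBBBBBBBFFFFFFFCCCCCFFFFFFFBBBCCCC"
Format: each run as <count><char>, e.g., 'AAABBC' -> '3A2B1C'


Scanning runs left to right:
  i=0: run of 'F' x 3 -> '3F'
  i=3: run of 'B' x 14 -> '14B'
  i=17: run of 'F' x 7 -> '7F'
  i=24: run of 'C' x 5 -> '5C'
  i=29: run of 'F' x 7 -> '7F'
  i=36: run of 'B' x 3 -> '3B'
  i=39: run of 'C' x 4 -> '4C'

RLE = 3F14B7F5C7F3B4C


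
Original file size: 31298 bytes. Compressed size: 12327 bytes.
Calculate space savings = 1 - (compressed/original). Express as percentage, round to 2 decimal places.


ratio = compressed/original = 12327/31298 = 0.393859
savings = 1 - ratio = 1 - 0.393859 = 0.606141
as a percentage: 0.606141 * 100 = 60.61%

Space savings = 1 - 12327/31298 = 60.61%


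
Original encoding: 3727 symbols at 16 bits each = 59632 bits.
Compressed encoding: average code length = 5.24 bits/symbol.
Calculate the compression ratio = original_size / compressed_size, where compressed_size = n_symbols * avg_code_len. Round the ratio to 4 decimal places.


original_size = n_symbols * orig_bits = 3727 * 16 = 59632 bits
compressed_size = n_symbols * avg_code_len = 3727 * 5.24 = 19529.48 bits
ratio = original_size / compressed_size = 59632 / 19529.48 = 3.0534

Compression ratio = 3.0534


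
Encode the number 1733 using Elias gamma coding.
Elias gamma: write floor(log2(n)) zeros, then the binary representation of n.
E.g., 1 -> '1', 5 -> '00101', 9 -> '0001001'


num_bits = floor(log2(1733)) + 1 = 11
leading_zeros = num_bits - 1 = 10
binary(1733) = 11011000101

Elias gamma(1733) = '0000000000' + '11011000101' = 000000000011011000101 (21 bits)


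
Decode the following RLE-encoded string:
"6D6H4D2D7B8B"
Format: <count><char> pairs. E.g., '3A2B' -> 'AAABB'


Expanding each <count><char> pair:
  6D -> 'DDDDDD'
  6H -> 'HHHHHH'
  4D -> 'DDDD'
  2D -> 'DD'
  7B -> 'BBBBBBB'
  8B -> 'BBBBBBBB'

Decoded = DDDDDDHHHHHHDDDDDDBBBBBBBBBBBBBBB


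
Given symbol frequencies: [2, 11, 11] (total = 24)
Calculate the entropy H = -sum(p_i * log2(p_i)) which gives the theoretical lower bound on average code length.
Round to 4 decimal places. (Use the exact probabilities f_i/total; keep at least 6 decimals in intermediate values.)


Per-symbol terms -p_i * log2(p_i) with p_i = f_i/24:
  p = 2/24 = 0.083333: log2(p) = -3.584963, -p*log2(p) = 0.298747
  p = 11/24 = 0.458333: log2(p) = -1.125531, -p*log2(p) = 0.515868
  p = 11/24 = 0.458333: log2(p) = -1.125531, -p*log2(p) = 0.515868
H = 0.298747 + 0.515868 + 0.515868 = 1.330483

H = 1.3305 bits/symbol


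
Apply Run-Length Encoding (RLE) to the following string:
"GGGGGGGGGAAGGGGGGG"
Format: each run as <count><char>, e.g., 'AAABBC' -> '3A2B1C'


Scanning runs left to right:
  i=0: run of 'G' x 9 -> '9G'
  i=9: run of 'A' x 2 -> '2A'
  i=11: run of 'G' x 7 -> '7G'

RLE = 9G2A7G


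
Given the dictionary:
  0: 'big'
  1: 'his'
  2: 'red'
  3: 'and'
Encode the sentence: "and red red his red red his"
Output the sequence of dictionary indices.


Look up each word in the dictionary:
  'and' -> 3
  'red' -> 2
  'red' -> 2
  'his' -> 1
  'red' -> 2
  'red' -> 2
  'his' -> 1

Encoded: [3, 2, 2, 1, 2, 2, 1]


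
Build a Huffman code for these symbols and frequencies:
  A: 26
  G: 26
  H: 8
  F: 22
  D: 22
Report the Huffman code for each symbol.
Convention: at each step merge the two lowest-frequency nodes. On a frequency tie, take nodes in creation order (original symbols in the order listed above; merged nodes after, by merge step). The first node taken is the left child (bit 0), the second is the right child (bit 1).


Huffman tree construction:
Step 1: Merge H(8) + F(22) = 30
Step 2: Merge D(22) + A(26) = 48
Step 3: Merge G(26) + (H+F)(30) = 56
Step 4: Merge (D+A)(48) + (G+(H+F))(56) = 104
Read each symbol's code off the tree from the root (left child = 0, right child = 1).

Codes:
  A: 01 (length 2)
  G: 10 (length 2)
  H: 110 (length 3)
  F: 111 (length 3)
  D: 00 (length 2)
Average code length: 238/104 = 2.2885 bits/symbol


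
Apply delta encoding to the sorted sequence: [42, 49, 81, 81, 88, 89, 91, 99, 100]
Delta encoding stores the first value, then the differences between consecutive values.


First value: 42
Deltas:
  49 - 42 = 7
  81 - 49 = 32
  81 - 81 = 0
  88 - 81 = 7
  89 - 88 = 1
  91 - 89 = 2
  99 - 91 = 8
  100 - 99 = 1


Delta encoded: [42, 7, 32, 0, 7, 1, 2, 8, 1]


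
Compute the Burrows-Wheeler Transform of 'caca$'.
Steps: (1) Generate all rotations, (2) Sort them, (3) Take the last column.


Rotations (sorted):
  0: $caca -> last char: a
  1: a$cac -> last char: c
  2: aca$c -> last char: c
  3: ca$ca -> last char: a
  4: caca$ -> last char: $


BWT = acca$


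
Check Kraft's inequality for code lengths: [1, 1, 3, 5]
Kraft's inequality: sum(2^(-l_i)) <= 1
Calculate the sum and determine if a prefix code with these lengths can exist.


Sum = 2^(-1) + 2^(-1) + 2^(-3) + 2^(-5)
    = 0.5 + 0.5 + 0.125 + 0.03125
    = 37/32 = 1.15625
Since 1.15625 > 1, Kraft's inequality is NOT satisfied.
A prefix code with these lengths CANNOT exist.

Kraft sum = 1.15625. Not satisfied.


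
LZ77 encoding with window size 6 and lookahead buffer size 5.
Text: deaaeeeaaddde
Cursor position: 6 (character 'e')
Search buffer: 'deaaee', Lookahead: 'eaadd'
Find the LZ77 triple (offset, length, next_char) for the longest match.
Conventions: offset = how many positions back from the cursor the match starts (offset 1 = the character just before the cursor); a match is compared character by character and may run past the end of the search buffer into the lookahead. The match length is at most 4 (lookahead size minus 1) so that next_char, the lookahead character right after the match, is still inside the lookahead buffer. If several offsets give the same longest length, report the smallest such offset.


Try each offset into the search buffer:
  offset=1 (pos 5, char 'e'): match length 1
  offset=2 (pos 4, char 'e'): match length 1
  offset=3 (pos 3, char 'a'): match length 0
  offset=4 (pos 2, char 'a'): match length 0
  offset=5 (pos 1, char 'e'): match length 3
  offset=6 (pos 0, char 'd'): match length 0
Longest match has length 3 at offset 5.
next_char = character at position 6 + 3 = 9 -> 'd'

Best match: offset=5, length=3 (matching 'eaa' starting at position 1)
LZ77 triple: (5, 3, 'd')


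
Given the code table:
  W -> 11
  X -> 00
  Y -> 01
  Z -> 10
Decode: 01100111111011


Decoding:
01 -> Y
10 -> Z
01 -> Y
11 -> W
11 -> W
10 -> Z
11 -> W


Result: YZYWWZW


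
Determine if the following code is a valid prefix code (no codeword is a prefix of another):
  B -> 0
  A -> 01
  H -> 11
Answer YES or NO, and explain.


Checking each pair (does one codeword prefix another?):
  B='0' vs A='01': prefix -- VIOLATION

NO -- this is NOT a valid prefix code. B (0) is a prefix of A (01).


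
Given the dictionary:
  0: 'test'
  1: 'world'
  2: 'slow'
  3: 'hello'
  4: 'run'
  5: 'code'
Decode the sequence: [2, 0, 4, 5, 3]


Look up each index in the dictionary:
  2 -> 'slow'
  0 -> 'test'
  4 -> 'run'
  5 -> 'code'
  3 -> 'hello'

Decoded: "slow test run code hello"


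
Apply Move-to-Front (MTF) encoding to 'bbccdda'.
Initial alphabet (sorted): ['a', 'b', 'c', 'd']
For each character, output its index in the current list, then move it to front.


MTF encoding:
'b': index 1 in ['a', 'b', 'c', 'd'] -> ['b', 'a', 'c', 'd']
'b': index 0 in ['b', 'a', 'c', 'd'] -> ['b', 'a', 'c', 'd']
'c': index 2 in ['b', 'a', 'c', 'd'] -> ['c', 'b', 'a', 'd']
'c': index 0 in ['c', 'b', 'a', 'd'] -> ['c', 'b', 'a', 'd']
'd': index 3 in ['c', 'b', 'a', 'd'] -> ['d', 'c', 'b', 'a']
'd': index 0 in ['d', 'c', 'b', 'a'] -> ['d', 'c', 'b', 'a']
'a': index 3 in ['d', 'c', 'b', 'a'] -> ['a', 'd', 'c', 'b']


Output: [1, 0, 2, 0, 3, 0, 3]


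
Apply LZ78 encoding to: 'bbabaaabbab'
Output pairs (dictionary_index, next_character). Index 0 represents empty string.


LZ78 encoding steps:
Dictionary: {0: ''}
Step 1: w='' (idx 0), next='b' -> output (0, 'b'), add 'b' as idx 1
Step 2: w='b' (idx 1), next='a' -> output (1, 'a'), add 'ba' as idx 2
Step 3: w='ba' (idx 2), next='a' -> output (2, 'a'), add 'baa' as idx 3
Step 4: w='' (idx 0), next='a' -> output (0, 'a'), add 'a' as idx 4
Step 5: w='b' (idx 1), next='b' -> output (1, 'b'), add 'bb' as idx 5
Step 6: w='a' (idx 4), next='b' -> output (4, 'b'), add 'ab' as idx 6


Encoded: [(0, 'b'), (1, 'a'), (2, 'a'), (0, 'a'), (1, 'b'), (4, 'b')]


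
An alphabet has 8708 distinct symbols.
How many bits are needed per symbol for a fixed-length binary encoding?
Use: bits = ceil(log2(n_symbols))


log2(8708) = 13.0881
Bracket: 2^13 = 8192 < 8708 <= 2^14 = 16384
So ceil(log2(8708)) = 14

bits = ceil(log2(8708)) = ceil(13.0881) = 14 bits


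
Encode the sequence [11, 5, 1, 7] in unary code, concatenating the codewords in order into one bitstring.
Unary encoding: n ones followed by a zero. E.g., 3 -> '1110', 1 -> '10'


Encode each number as n ones followed by a terminating 0:
  11 -> 111111111110 (12 bits)
  5 -> 111110 (6 bits)
  1 -> 10 (2 bits)
  7 -> 11111110 (8 bits)
Total length = 12 + 6 + 2 + 8 = 28 bits.

Unary([11, 5, 1, 7]) = 1111111111101111101011111110 (28 bits)


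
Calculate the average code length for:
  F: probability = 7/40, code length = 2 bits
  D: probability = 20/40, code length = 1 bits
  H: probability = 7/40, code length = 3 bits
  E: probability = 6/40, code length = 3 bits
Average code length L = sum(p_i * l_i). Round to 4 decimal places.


Weighted contributions p_i * l_i:
  F: (7/40) * 2 = 14/40
  D: (20/40) * 1 = 20/40
  H: (7/40) * 3 = 21/40
  E: (6/40) * 3 = 18/40
Sum = (14 + 20 + 21 + 18)/40 = 73/40

L = 73/40 = 1.8250 bits/symbol


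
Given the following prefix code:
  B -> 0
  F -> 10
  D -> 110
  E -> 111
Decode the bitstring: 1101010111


Decoding step by step:
Bits 110 -> D
Bits 10 -> F
Bits 10 -> F
Bits 111 -> E


Decoded message: DFFE


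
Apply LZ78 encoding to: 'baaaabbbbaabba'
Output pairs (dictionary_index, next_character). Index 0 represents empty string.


LZ78 encoding steps:
Dictionary: {0: ''}
Step 1: w='' (idx 0), next='b' -> output (0, 'b'), add 'b' as idx 1
Step 2: w='' (idx 0), next='a' -> output (0, 'a'), add 'a' as idx 2
Step 3: w='a' (idx 2), next='a' -> output (2, 'a'), add 'aa' as idx 3
Step 4: w='a' (idx 2), next='b' -> output (2, 'b'), add 'ab' as idx 4
Step 5: w='b' (idx 1), next='b' -> output (1, 'b'), add 'bb' as idx 5
Step 6: w='b' (idx 1), next='a' -> output (1, 'a'), add 'ba' as idx 6
Step 7: w='ab' (idx 4), next='b' -> output (4, 'b'), add 'abb' as idx 7
Step 8: w='a' (idx 2), end of input -> output (2, '')


Encoded: [(0, 'b'), (0, 'a'), (2, 'a'), (2, 'b'), (1, 'b'), (1, 'a'), (4, 'b'), (2, '')]


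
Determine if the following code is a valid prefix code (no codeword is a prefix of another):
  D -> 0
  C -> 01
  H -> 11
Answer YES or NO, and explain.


Checking each pair (does one codeword prefix another?):
  D='0' vs C='01': prefix -- VIOLATION

NO -- this is NOT a valid prefix code. D (0) is a prefix of C (01).


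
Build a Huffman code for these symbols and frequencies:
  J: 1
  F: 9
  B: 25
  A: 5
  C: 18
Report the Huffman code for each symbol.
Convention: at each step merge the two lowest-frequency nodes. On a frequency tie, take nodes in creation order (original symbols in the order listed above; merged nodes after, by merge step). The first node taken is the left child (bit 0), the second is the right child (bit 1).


Huffman tree construction:
Step 1: Merge J(1) + A(5) = 6
Step 2: Merge (J+A)(6) + F(9) = 15
Step 3: Merge ((J+A)+F)(15) + C(18) = 33
Step 4: Merge B(25) + (((J+A)+F)+C)(33) = 58
Read each symbol's code off the tree from the root (left child = 0, right child = 1).

Codes:
  J: 1000 (length 4)
  F: 101 (length 3)
  B: 0 (length 1)
  A: 1001 (length 4)
  C: 11 (length 2)
Average code length: 112/58 = 1.9310 bits/symbol


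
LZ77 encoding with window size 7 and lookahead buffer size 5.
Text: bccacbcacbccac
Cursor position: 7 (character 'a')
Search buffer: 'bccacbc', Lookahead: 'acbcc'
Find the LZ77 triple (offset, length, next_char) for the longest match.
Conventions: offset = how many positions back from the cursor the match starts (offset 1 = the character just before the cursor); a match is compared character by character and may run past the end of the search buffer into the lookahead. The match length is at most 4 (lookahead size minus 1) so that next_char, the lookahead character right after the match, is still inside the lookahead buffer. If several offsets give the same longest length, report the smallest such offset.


Try each offset into the search buffer:
  offset=1 (pos 6, char 'c'): match length 0
  offset=2 (pos 5, char 'b'): match length 0
  offset=3 (pos 4, char 'c'): match length 0
  offset=4 (pos 3, char 'a'): match length 4
  offset=5 (pos 2, char 'c'): match length 0
  offset=6 (pos 1, char 'c'): match length 0
  offset=7 (pos 0, char 'b'): match length 0
Longest match has length 4 at offset 4.
next_char = character at position 7 + 4 = 11 -> 'c'

Best match: offset=4, length=4 (matching 'acbc' starting at position 3)
LZ77 triple: (4, 4, 'c')


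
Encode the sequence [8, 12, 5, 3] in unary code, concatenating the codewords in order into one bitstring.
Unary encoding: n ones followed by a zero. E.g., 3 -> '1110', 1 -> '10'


Encode each number as n ones followed by a terminating 0:
  8 -> 111111110 (9 bits)
  12 -> 1111111111110 (13 bits)
  5 -> 111110 (6 bits)
  3 -> 1110 (4 bits)
Total length = 9 + 13 + 6 + 4 = 32 bits.

Unary([8, 12, 5, 3]) = 11111111011111111111101111101110 (32 bits)


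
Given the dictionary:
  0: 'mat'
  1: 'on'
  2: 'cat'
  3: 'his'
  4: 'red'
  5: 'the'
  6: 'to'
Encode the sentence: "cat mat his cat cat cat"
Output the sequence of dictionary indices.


Look up each word in the dictionary:
  'cat' -> 2
  'mat' -> 0
  'his' -> 3
  'cat' -> 2
  'cat' -> 2
  'cat' -> 2

Encoded: [2, 0, 3, 2, 2, 2]


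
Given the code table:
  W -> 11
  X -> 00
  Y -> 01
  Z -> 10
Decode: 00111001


Decoding:
00 -> X
11 -> W
10 -> Z
01 -> Y


Result: XWZY


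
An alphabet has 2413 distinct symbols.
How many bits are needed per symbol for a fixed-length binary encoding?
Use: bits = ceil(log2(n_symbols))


log2(2413) = 11.2366
Bracket: 2^11 = 2048 < 2413 <= 2^12 = 4096
So ceil(log2(2413)) = 12

bits = ceil(log2(2413)) = ceil(11.2366) = 12 bits


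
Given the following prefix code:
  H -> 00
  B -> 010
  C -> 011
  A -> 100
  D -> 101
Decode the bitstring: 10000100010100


Decoding step by step:
Bits 100 -> A
Bits 00 -> H
Bits 100 -> A
Bits 010 -> B
Bits 100 -> A


Decoded message: AHABA


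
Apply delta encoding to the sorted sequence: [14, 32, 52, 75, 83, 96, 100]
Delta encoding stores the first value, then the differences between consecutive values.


First value: 14
Deltas:
  32 - 14 = 18
  52 - 32 = 20
  75 - 52 = 23
  83 - 75 = 8
  96 - 83 = 13
  100 - 96 = 4


Delta encoded: [14, 18, 20, 23, 8, 13, 4]


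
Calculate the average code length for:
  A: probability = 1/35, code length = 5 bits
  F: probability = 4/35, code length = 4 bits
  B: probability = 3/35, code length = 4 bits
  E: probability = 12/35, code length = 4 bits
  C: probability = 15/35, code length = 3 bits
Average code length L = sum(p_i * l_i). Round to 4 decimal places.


Weighted contributions p_i * l_i:
  A: (1/35) * 5 = 5/35
  F: (4/35) * 4 = 16/35
  B: (3/35) * 4 = 12/35
  E: (12/35) * 4 = 48/35
  C: (15/35) * 3 = 45/35
Sum = (5 + 16 + 12 + 48 + 45)/35 = 126/35

L = 126/35 = 3.6000 bits/symbol


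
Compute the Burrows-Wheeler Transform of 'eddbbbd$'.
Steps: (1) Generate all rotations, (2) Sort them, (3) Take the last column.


Rotations (sorted):
  0: $eddbbbd -> last char: d
  1: bbbd$edd -> last char: d
  2: bbd$eddb -> last char: b
  3: bd$eddbb -> last char: b
  4: d$eddbbb -> last char: b
  5: dbbbd$ed -> last char: d
  6: ddbbbd$e -> last char: e
  7: eddbbbd$ -> last char: $


BWT = ddbbbde$


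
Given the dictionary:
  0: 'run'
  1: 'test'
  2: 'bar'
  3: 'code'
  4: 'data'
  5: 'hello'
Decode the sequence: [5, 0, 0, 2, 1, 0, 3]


Look up each index in the dictionary:
  5 -> 'hello'
  0 -> 'run'
  0 -> 'run'
  2 -> 'bar'
  1 -> 'test'
  0 -> 'run'
  3 -> 'code'

Decoded: "hello run run bar test run code"


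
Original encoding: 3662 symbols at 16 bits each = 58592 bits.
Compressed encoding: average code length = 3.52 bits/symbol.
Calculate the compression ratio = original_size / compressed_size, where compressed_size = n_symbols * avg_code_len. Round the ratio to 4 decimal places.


original_size = n_symbols * orig_bits = 3662 * 16 = 58592 bits
compressed_size = n_symbols * avg_code_len = 3662 * 3.52 = 12890.24 bits
ratio = original_size / compressed_size = 58592 / 12890.24 = 4.5455

Compression ratio = 4.5455


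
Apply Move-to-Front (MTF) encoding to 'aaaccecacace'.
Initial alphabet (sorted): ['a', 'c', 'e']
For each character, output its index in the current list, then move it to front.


MTF encoding:
'a': index 0 in ['a', 'c', 'e'] -> ['a', 'c', 'e']
'a': index 0 in ['a', 'c', 'e'] -> ['a', 'c', 'e']
'a': index 0 in ['a', 'c', 'e'] -> ['a', 'c', 'e']
'c': index 1 in ['a', 'c', 'e'] -> ['c', 'a', 'e']
'c': index 0 in ['c', 'a', 'e'] -> ['c', 'a', 'e']
'e': index 2 in ['c', 'a', 'e'] -> ['e', 'c', 'a']
'c': index 1 in ['e', 'c', 'a'] -> ['c', 'e', 'a']
'a': index 2 in ['c', 'e', 'a'] -> ['a', 'c', 'e']
'c': index 1 in ['a', 'c', 'e'] -> ['c', 'a', 'e']
'a': index 1 in ['c', 'a', 'e'] -> ['a', 'c', 'e']
'c': index 1 in ['a', 'c', 'e'] -> ['c', 'a', 'e']
'e': index 2 in ['c', 'a', 'e'] -> ['e', 'c', 'a']


Output: [0, 0, 0, 1, 0, 2, 1, 2, 1, 1, 1, 2]


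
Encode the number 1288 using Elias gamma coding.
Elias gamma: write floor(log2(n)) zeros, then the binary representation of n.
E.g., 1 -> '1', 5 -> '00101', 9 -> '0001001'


num_bits = floor(log2(1288)) + 1 = 11
leading_zeros = num_bits - 1 = 10
binary(1288) = 10100001000

Elias gamma(1288) = '0000000000' + '10100001000' = 000000000010100001000 (21 bits)


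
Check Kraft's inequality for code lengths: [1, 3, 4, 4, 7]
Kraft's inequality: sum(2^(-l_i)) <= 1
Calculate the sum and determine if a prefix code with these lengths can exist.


Sum = 2^(-1) + 2^(-3) + 2^(-4) + 2^(-4) + 2^(-7)
    = 0.5 + 0.125 + 0.0625 + 0.0625 + 0.0078125
    = 97/128 = 0.7578125
Since 0.7578125 <= 1, Kraft's inequality IS satisfied.
A prefix code with these lengths CAN exist.

Kraft sum = 0.7578125. Satisfied.


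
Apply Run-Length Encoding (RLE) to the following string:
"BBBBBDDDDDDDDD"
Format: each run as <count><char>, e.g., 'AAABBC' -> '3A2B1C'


Scanning runs left to right:
  i=0: run of 'B' x 5 -> '5B'
  i=5: run of 'D' x 9 -> '9D'

RLE = 5B9D


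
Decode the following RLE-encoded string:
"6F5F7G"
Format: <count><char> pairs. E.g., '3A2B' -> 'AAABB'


Expanding each <count><char> pair:
  6F -> 'FFFFFF'
  5F -> 'FFFFF'
  7G -> 'GGGGGGG'

Decoded = FFFFFFFFFFFGGGGGGG


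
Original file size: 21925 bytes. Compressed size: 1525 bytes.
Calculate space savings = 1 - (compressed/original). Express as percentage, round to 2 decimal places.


ratio = compressed/original = 1525/21925 = 0.069555
savings = 1 - ratio = 1 - 0.069555 = 0.930445
as a percentage: 0.930445 * 100 = 93.04%

Space savings = 1 - 1525/21925 = 93.04%


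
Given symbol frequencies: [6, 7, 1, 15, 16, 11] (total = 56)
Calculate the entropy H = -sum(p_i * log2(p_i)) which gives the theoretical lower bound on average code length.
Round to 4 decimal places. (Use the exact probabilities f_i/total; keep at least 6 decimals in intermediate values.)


Per-symbol terms -p_i * log2(p_i) with p_i = f_i/56:
  p = 6/56 = 0.107143: log2(p) = -3.222392, -p*log2(p) = 0.345256
  p = 7/56 = 0.125000: log2(p) = -3.000000, -p*log2(p) = 0.375000
  p = 1/56 = 0.017857: log2(p) = -5.807355, -p*log2(p) = 0.103703
  p = 15/56 = 0.267857: log2(p) = -1.900464, -p*log2(p) = 0.509053
  p = 16/56 = 0.285714: log2(p) = -1.807355, -p*log2(p) = 0.516387
  p = 11/56 = 0.196429: log2(p) = -2.347923, -p*log2(p) = 0.461199
H = 0.345256 + 0.375000 + 0.103703 + 0.509053 + 0.516387 + 0.461199 = 2.310598

H = 2.3106 bits/symbol


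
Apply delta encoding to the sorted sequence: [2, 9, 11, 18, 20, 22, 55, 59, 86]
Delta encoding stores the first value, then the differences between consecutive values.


First value: 2
Deltas:
  9 - 2 = 7
  11 - 9 = 2
  18 - 11 = 7
  20 - 18 = 2
  22 - 20 = 2
  55 - 22 = 33
  59 - 55 = 4
  86 - 59 = 27


Delta encoded: [2, 7, 2, 7, 2, 2, 33, 4, 27]


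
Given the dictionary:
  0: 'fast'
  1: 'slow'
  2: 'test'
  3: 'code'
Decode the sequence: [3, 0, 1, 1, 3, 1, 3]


Look up each index in the dictionary:
  3 -> 'code'
  0 -> 'fast'
  1 -> 'slow'
  1 -> 'slow'
  3 -> 'code'
  1 -> 'slow'
  3 -> 'code'

Decoded: "code fast slow slow code slow code"


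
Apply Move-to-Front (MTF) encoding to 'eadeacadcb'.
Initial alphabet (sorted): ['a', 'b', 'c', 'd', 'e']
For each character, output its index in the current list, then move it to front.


MTF encoding:
'e': index 4 in ['a', 'b', 'c', 'd', 'e'] -> ['e', 'a', 'b', 'c', 'd']
'a': index 1 in ['e', 'a', 'b', 'c', 'd'] -> ['a', 'e', 'b', 'c', 'd']
'd': index 4 in ['a', 'e', 'b', 'c', 'd'] -> ['d', 'a', 'e', 'b', 'c']
'e': index 2 in ['d', 'a', 'e', 'b', 'c'] -> ['e', 'd', 'a', 'b', 'c']
'a': index 2 in ['e', 'd', 'a', 'b', 'c'] -> ['a', 'e', 'd', 'b', 'c']
'c': index 4 in ['a', 'e', 'd', 'b', 'c'] -> ['c', 'a', 'e', 'd', 'b']
'a': index 1 in ['c', 'a', 'e', 'd', 'b'] -> ['a', 'c', 'e', 'd', 'b']
'd': index 3 in ['a', 'c', 'e', 'd', 'b'] -> ['d', 'a', 'c', 'e', 'b']
'c': index 2 in ['d', 'a', 'c', 'e', 'b'] -> ['c', 'd', 'a', 'e', 'b']
'b': index 4 in ['c', 'd', 'a', 'e', 'b'] -> ['b', 'c', 'd', 'a', 'e']


Output: [4, 1, 4, 2, 2, 4, 1, 3, 2, 4]


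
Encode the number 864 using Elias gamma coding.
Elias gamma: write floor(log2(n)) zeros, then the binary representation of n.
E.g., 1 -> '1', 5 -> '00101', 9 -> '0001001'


num_bits = floor(log2(864)) + 1 = 10
leading_zeros = num_bits - 1 = 9
binary(864) = 1101100000

Elias gamma(864) = '000000000' + '1101100000' = 0000000001101100000 (19 bits)


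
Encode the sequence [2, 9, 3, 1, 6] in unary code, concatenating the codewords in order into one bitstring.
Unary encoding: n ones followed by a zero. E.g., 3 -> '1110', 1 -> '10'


Encode each number as n ones followed by a terminating 0:
  2 -> 110 (3 bits)
  9 -> 1111111110 (10 bits)
  3 -> 1110 (4 bits)
  1 -> 10 (2 bits)
  6 -> 1111110 (7 bits)
Total length = 3 + 10 + 4 + 2 + 7 = 26 bits.

Unary([2, 9, 3, 1, 6]) = 11011111111101110101111110 (26 bits)


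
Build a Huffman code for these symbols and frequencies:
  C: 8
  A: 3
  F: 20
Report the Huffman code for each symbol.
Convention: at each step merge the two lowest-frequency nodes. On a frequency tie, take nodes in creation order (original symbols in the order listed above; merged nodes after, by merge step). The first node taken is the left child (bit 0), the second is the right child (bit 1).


Huffman tree construction:
Step 1: Merge A(3) + C(8) = 11
Step 2: Merge (A+C)(11) + F(20) = 31
Read each symbol's code off the tree from the root (left child = 0, right child = 1).

Codes:
  C: 01 (length 2)
  A: 00 (length 2)
  F: 1 (length 1)
Average code length: 42/31 = 1.3548 bits/symbol


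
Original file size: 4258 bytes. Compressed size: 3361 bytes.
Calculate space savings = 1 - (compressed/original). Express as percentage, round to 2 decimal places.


ratio = compressed/original = 3361/4258 = 0.789338
savings = 1 - ratio = 1 - 0.789338 = 0.210662
as a percentage: 0.210662 * 100 = 21.07%

Space savings = 1 - 3361/4258 = 21.07%


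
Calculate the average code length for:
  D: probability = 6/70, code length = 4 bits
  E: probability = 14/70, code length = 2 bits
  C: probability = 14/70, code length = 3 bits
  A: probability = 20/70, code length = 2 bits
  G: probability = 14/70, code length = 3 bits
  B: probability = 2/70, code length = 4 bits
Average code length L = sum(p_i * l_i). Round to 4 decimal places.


Weighted contributions p_i * l_i:
  D: (6/70) * 4 = 24/70
  E: (14/70) * 2 = 28/70
  C: (14/70) * 3 = 42/70
  A: (20/70) * 2 = 40/70
  G: (14/70) * 3 = 42/70
  B: (2/70) * 4 = 8/70
Sum = (24 + 28 + 42 + 40 + 42 + 8)/70 = 184/70

L = 184/70 = 2.6286 bits/symbol


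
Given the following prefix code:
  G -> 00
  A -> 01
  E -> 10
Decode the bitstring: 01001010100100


Decoding step by step:
Bits 01 -> A
Bits 00 -> G
Bits 10 -> E
Bits 10 -> E
Bits 10 -> E
Bits 01 -> A
Bits 00 -> G


Decoded message: AGEEEAG


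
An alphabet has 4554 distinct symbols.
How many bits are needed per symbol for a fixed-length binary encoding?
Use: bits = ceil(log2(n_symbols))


log2(4554) = 12.1529
Bracket: 2^12 = 4096 < 4554 <= 2^13 = 8192
So ceil(log2(4554)) = 13

bits = ceil(log2(4554)) = ceil(12.1529) = 13 bits


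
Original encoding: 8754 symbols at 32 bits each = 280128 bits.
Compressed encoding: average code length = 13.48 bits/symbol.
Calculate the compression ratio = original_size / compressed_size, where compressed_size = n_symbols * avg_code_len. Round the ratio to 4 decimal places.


original_size = n_symbols * orig_bits = 8754 * 32 = 280128 bits
compressed_size = n_symbols * avg_code_len = 8754 * 13.48 = 118003.92 bits
ratio = original_size / compressed_size = 280128 / 118003.92 = 2.3739

Compression ratio = 2.3739


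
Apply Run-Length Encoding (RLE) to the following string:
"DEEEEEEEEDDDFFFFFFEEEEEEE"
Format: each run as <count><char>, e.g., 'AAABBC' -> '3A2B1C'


Scanning runs left to right:
  i=0: run of 'D' x 1 -> '1D'
  i=1: run of 'E' x 8 -> '8E'
  i=9: run of 'D' x 3 -> '3D'
  i=12: run of 'F' x 6 -> '6F'
  i=18: run of 'E' x 7 -> '7E'

RLE = 1D8E3D6F7E


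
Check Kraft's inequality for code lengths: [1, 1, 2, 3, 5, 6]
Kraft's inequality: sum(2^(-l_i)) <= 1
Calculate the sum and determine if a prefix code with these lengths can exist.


Sum = 2^(-1) + 2^(-1) + 2^(-2) + 2^(-3) + 2^(-5) + 2^(-6)
    = 0.5 + 0.5 + 0.25 + 0.125 + 0.03125 + 0.015625
    = 91/64 = 1.421875
Since 1.421875 > 1, Kraft's inequality is NOT satisfied.
A prefix code with these lengths CANNOT exist.

Kraft sum = 1.421875. Not satisfied.


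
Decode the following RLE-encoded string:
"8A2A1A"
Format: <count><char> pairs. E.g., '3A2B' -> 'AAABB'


Expanding each <count><char> pair:
  8A -> 'AAAAAAAA'
  2A -> 'AA'
  1A -> 'A'

Decoded = AAAAAAAAAAA


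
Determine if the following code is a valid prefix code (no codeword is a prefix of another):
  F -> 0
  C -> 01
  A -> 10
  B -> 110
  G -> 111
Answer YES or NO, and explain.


Checking each pair (does one codeword prefix another?):
  F='0' vs C='01': prefix -- VIOLATION

NO -- this is NOT a valid prefix code. F (0) is a prefix of C (01).


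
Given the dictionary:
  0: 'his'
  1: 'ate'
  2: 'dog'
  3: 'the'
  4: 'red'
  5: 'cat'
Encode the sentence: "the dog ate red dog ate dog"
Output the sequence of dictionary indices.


Look up each word in the dictionary:
  'the' -> 3
  'dog' -> 2
  'ate' -> 1
  'red' -> 4
  'dog' -> 2
  'ate' -> 1
  'dog' -> 2

Encoded: [3, 2, 1, 4, 2, 1, 2]


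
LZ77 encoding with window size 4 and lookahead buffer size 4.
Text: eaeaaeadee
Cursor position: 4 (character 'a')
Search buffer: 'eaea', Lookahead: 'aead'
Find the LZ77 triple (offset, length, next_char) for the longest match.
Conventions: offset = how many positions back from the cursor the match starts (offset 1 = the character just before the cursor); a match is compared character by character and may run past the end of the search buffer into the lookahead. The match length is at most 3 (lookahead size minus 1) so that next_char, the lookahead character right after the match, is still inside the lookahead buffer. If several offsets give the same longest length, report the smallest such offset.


Try each offset into the search buffer:
  offset=1 (pos 3, char 'a'): match length 1
  offset=2 (pos 2, char 'e'): match length 0
  offset=3 (pos 1, char 'a'): match length 3
  offset=4 (pos 0, char 'e'): match length 0
Longest match has length 3 at offset 3.
next_char = character at position 4 + 3 = 7 -> 'd'

Best match: offset=3, length=3 (matching 'aea' starting at position 1)
LZ77 triple: (3, 3, 'd')


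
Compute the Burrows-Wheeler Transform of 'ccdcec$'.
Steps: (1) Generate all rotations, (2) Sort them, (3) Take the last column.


Rotations (sorted):
  0: $ccdcec -> last char: c
  1: c$ccdce -> last char: e
  2: ccdcec$ -> last char: $
  3: cdcec$c -> last char: c
  4: cec$ccd -> last char: d
  5: dcec$cc -> last char: c
  6: ec$ccdc -> last char: c


BWT = ce$cdcc


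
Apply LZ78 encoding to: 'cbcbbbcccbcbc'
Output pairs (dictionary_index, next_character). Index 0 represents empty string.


LZ78 encoding steps:
Dictionary: {0: ''}
Step 1: w='' (idx 0), next='c' -> output (0, 'c'), add 'c' as idx 1
Step 2: w='' (idx 0), next='b' -> output (0, 'b'), add 'b' as idx 2
Step 3: w='c' (idx 1), next='b' -> output (1, 'b'), add 'cb' as idx 3
Step 4: w='b' (idx 2), next='b' -> output (2, 'b'), add 'bb' as idx 4
Step 5: w='c' (idx 1), next='c' -> output (1, 'c'), add 'cc' as idx 5
Step 6: w='cb' (idx 3), next='c' -> output (3, 'c'), add 'cbc' as idx 6
Step 7: w='b' (idx 2), next='c' -> output (2, 'c'), add 'bc' as idx 7


Encoded: [(0, 'c'), (0, 'b'), (1, 'b'), (2, 'b'), (1, 'c'), (3, 'c'), (2, 'c')]


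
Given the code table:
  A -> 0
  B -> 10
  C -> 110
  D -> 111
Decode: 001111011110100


Decoding:
0 -> A
0 -> A
111 -> D
10 -> B
111 -> D
10 -> B
10 -> B
0 -> A


Result: AADBDBBA


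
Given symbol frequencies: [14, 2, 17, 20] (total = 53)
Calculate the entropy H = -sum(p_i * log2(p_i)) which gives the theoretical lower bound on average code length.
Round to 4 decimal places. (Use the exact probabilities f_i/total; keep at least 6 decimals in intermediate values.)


Per-symbol terms -p_i * log2(p_i) with p_i = f_i/53:
  p = 14/53 = 0.264151: log2(p) = -1.920566, -p*log2(p) = 0.507319
  p = 2/53 = 0.037736: log2(p) = -4.727920, -p*log2(p) = 0.178412
  p = 17/53 = 0.320755: log2(p) = -1.640458, -p*log2(p) = 0.526185
  p = 20/53 = 0.377358: log2(p) = -1.405992, -p*log2(p) = 0.530563
H = 0.507319 + 0.178412 + 0.526185 + 0.530563 = 1.742479

H = 1.7425 bits/symbol


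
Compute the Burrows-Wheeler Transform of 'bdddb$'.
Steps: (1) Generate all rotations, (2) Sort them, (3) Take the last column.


Rotations (sorted):
  0: $bdddb -> last char: b
  1: b$bddd -> last char: d
  2: bdddb$ -> last char: $
  3: db$bdd -> last char: d
  4: ddb$bd -> last char: d
  5: dddb$b -> last char: b


BWT = bd$ddb


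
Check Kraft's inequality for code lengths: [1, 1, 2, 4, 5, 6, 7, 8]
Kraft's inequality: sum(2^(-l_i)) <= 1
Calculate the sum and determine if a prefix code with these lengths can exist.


Sum = 2^(-1) + 2^(-1) + 2^(-2) + 2^(-4) + 2^(-5) + 2^(-6) + 2^(-7) + 2^(-8)
    = 0.5 + 0.5 + 0.25 + 0.0625 + 0.03125 + 0.015625 + 0.0078125 + 0.00390625
    = 351/256 = 1.37109375
Since 1.37109375 > 1, Kraft's inequality is NOT satisfied.
A prefix code with these lengths CANNOT exist.

Kraft sum = 1.37109375. Not satisfied.


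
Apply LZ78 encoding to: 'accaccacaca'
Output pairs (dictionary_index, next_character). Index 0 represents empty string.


LZ78 encoding steps:
Dictionary: {0: ''}
Step 1: w='' (idx 0), next='a' -> output (0, 'a'), add 'a' as idx 1
Step 2: w='' (idx 0), next='c' -> output (0, 'c'), add 'c' as idx 2
Step 3: w='c' (idx 2), next='a' -> output (2, 'a'), add 'ca' as idx 3
Step 4: w='c' (idx 2), next='c' -> output (2, 'c'), add 'cc' as idx 4
Step 5: w='a' (idx 1), next='c' -> output (1, 'c'), add 'ac' as idx 5
Step 6: w='ac' (idx 5), next='a' -> output (5, 'a'), add 'aca' as idx 6


Encoded: [(0, 'a'), (0, 'c'), (2, 'a'), (2, 'c'), (1, 'c'), (5, 'a')]


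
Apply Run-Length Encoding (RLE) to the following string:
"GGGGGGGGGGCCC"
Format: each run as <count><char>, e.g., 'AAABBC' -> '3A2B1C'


Scanning runs left to right:
  i=0: run of 'G' x 10 -> '10G'
  i=10: run of 'C' x 3 -> '3C'

RLE = 10G3C


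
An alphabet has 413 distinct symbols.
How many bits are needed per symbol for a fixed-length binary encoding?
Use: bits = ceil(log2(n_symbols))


log2(413) = 8.69
Bracket: 2^8 = 256 < 413 <= 2^9 = 512
So ceil(log2(413)) = 9

bits = ceil(log2(413)) = ceil(8.69) = 9 bits


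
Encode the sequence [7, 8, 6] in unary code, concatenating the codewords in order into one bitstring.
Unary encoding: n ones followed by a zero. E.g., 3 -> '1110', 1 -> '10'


Encode each number as n ones followed by a terminating 0:
  7 -> 11111110 (8 bits)
  8 -> 111111110 (9 bits)
  6 -> 1111110 (7 bits)
Total length = 8 + 9 + 7 = 24 bits.

Unary([7, 8, 6]) = 111111101111111101111110 (24 bits)


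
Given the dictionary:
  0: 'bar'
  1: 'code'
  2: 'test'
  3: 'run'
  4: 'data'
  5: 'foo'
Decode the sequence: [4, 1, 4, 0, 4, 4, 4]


Look up each index in the dictionary:
  4 -> 'data'
  1 -> 'code'
  4 -> 'data'
  0 -> 'bar'
  4 -> 'data'
  4 -> 'data'
  4 -> 'data'

Decoded: "data code data bar data data data"


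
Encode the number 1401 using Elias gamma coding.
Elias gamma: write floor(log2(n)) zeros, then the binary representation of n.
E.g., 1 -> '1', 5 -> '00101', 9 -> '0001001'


num_bits = floor(log2(1401)) + 1 = 11
leading_zeros = num_bits - 1 = 10
binary(1401) = 10101111001

Elias gamma(1401) = '0000000000' + '10101111001' = 000000000010101111001 (21 bits)


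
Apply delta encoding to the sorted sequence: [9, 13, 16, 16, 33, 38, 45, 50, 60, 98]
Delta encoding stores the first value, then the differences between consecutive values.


First value: 9
Deltas:
  13 - 9 = 4
  16 - 13 = 3
  16 - 16 = 0
  33 - 16 = 17
  38 - 33 = 5
  45 - 38 = 7
  50 - 45 = 5
  60 - 50 = 10
  98 - 60 = 38


Delta encoded: [9, 4, 3, 0, 17, 5, 7, 5, 10, 38]


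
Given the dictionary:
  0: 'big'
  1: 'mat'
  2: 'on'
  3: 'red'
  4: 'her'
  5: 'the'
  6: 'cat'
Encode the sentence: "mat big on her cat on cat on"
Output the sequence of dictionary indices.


Look up each word in the dictionary:
  'mat' -> 1
  'big' -> 0
  'on' -> 2
  'her' -> 4
  'cat' -> 6
  'on' -> 2
  'cat' -> 6
  'on' -> 2

Encoded: [1, 0, 2, 4, 6, 2, 6, 2]


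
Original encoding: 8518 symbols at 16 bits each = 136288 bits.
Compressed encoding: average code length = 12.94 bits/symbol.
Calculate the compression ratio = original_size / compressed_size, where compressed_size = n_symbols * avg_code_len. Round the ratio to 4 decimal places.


original_size = n_symbols * orig_bits = 8518 * 16 = 136288 bits
compressed_size = n_symbols * avg_code_len = 8518 * 12.94 = 110222.92 bits
ratio = original_size / compressed_size = 136288 / 110222.92 = 1.2365

Compression ratio = 1.2365


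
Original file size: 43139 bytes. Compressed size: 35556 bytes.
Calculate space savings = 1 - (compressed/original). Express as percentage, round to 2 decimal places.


ratio = compressed/original = 35556/43139 = 0.824219
savings = 1 - ratio = 1 - 0.824219 = 0.175781
as a percentage: 0.175781 * 100 = 17.58%

Space savings = 1 - 35556/43139 = 17.58%


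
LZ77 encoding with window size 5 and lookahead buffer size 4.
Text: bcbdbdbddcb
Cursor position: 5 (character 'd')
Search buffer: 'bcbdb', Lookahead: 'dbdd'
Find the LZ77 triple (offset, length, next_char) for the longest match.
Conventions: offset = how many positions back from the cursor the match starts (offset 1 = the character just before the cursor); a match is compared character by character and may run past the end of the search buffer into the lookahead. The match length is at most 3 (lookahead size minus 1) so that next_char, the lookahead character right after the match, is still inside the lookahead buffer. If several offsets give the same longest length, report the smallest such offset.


Try each offset into the search buffer:
  offset=1 (pos 4, char 'b'): match length 0
  offset=2 (pos 3, char 'd'): match length 3
  offset=3 (pos 2, char 'b'): match length 0
  offset=4 (pos 1, char 'c'): match length 0
  offset=5 (pos 0, char 'b'): match length 0
Longest match has length 3 at offset 2.
next_char = character at position 5 + 3 = 8 -> 'd'

Best match: offset=2, length=3 (matching 'dbd' starting at position 3)
LZ77 triple: (2, 3, 'd')


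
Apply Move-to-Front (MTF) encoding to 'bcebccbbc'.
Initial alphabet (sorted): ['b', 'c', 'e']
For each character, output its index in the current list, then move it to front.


MTF encoding:
'b': index 0 in ['b', 'c', 'e'] -> ['b', 'c', 'e']
'c': index 1 in ['b', 'c', 'e'] -> ['c', 'b', 'e']
'e': index 2 in ['c', 'b', 'e'] -> ['e', 'c', 'b']
'b': index 2 in ['e', 'c', 'b'] -> ['b', 'e', 'c']
'c': index 2 in ['b', 'e', 'c'] -> ['c', 'b', 'e']
'c': index 0 in ['c', 'b', 'e'] -> ['c', 'b', 'e']
'b': index 1 in ['c', 'b', 'e'] -> ['b', 'c', 'e']
'b': index 0 in ['b', 'c', 'e'] -> ['b', 'c', 'e']
'c': index 1 in ['b', 'c', 'e'] -> ['c', 'b', 'e']


Output: [0, 1, 2, 2, 2, 0, 1, 0, 1]


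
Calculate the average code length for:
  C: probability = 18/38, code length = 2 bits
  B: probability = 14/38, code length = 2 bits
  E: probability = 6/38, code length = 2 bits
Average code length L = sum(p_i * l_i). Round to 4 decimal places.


Weighted contributions p_i * l_i:
  C: (18/38) * 2 = 36/38
  B: (14/38) * 2 = 28/38
  E: (6/38) * 2 = 12/38
Sum = (36 + 28 + 12)/38 = 76/38

L = 76/38 = 2.0000 bits/symbol


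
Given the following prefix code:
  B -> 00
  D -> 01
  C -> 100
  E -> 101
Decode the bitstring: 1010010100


Decoding step by step:
Bits 101 -> E
Bits 00 -> B
Bits 101 -> E
Bits 00 -> B


Decoded message: EBEB


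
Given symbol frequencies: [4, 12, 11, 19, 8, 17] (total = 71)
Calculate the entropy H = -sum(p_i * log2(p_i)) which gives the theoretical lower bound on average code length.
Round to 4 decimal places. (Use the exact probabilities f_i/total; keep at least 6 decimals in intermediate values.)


Per-symbol terms -p_i * log2(p_i) with p_i = f_i/71:
  p = 4/71 = 0.056338: log2(p) = -4.149747, -p*log2(p) = 0.233789
  p = 12/71 = 0.169014: log2(p) = -2.564785, -p*log2(p) = 0.433485
  p = 11/71 = 0.154930: log2(p) = -2.690316, -p*log2(p) = 0.416809
  p = 19/71 = 0.267606: log2(p) = -1.901820, -p*log2(p) = 0.508938
  p = 8/71 = 0.112676: log2(p) = -3.149747, -p*log2(p) = 0.354901
  p = 17/71 = 0.239437: log2(p) = -2.062284, -p*log2(p) = 0.493786
H = 0.233789 + 0.433485 + 0.416809 + 0.508938 + 0.354901 + 0.493786 = 2.441708

H = 2.4417 bits/symbol


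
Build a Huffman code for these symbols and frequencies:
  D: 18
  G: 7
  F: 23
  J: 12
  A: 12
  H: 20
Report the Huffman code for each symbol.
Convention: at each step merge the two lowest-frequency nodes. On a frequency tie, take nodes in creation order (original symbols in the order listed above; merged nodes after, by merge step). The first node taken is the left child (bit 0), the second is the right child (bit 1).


Huffman tree construction:
Step 1: Merge G(7) + J(12) = 19
Step 2: Merge A(12) + D(18) = 30
Step 3: Merge (G+J)(19) + H(20) = 39
Step 4: Merge F(23) + (A+D)(30) = 53
Step 5: Merge ((G+J)+H)(39) + (F+(A+D))(53) = 92
Read each symbol's code off the tree from the root (left child = 0, right child = 1).

Codes:
  D: 111 (length 3)
  G: 000 (length 3)
  F: 10 (length 2)
  J: 001 (length 3)
  A: 110 (length 3)
  H: 01 (length 2)
Average code length: 233/92 = 2.5326 bits/symbol


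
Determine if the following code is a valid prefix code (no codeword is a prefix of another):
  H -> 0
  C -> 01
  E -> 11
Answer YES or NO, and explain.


Checking each pair (does one codeword prefix another?):
  H='0' vs C='01': prefix -- VIOLATION

NO -- this is NOT a valid prefix code. H (0) is a prefix of C (01).


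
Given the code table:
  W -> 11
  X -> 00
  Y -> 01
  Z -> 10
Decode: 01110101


Decoding:
01 -> Y
11 -> W
01 -> Y
01 -> Y


Result: YWYY


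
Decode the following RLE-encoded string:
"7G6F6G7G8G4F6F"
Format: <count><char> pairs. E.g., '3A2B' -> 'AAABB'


Expanding each <count><char> pair:
  7G -> 'GGGGGGG'
  6F -> 'FFFFFF'
  6G -> 'GGGGGG'
  7G -> 'GGGGGGG'
  8G -> 'GGGGGGGG'
  4F -> 'FFFF'
  6F -> 'FFFFFF'

Decoded = GGGGGGGFFFFFFGGGGGGGGGGGGGGGGGGGGGFFFFFFFFFF
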